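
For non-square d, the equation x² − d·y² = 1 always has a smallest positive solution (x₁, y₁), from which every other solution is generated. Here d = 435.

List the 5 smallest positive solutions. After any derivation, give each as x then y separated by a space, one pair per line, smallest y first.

146 7
42631 2044
12448106 596841
3634804321 174275528
1061350413626 50887857335

√435 → a₀=20, period (1,5,1,40); ℓ=4 even so k=3
a_0=20:  p_0=20·1+0=20,  q_0=20·0+1=1
a_1=1:  p_1=1·20+1=21,  q_1=1·1+0=1
a_2=5:  p_2=5·21+20=125,  q_2=5·1+1=6
a_3=1:  p_3=1·125+21=146,  q_3=1·6+1=7
→ (146, 7).  Check: 146²=21316, 435·7²=21315, difference 1.
(146+7√435)^2 = 42631 + 2044√435
(146+7√435)^3 = 12448106 + 596841√435
(146+7√435)^4 = 3634804321 + 174275528√435
(146+7√435)^5 = 1061350413626 + 50887857335√435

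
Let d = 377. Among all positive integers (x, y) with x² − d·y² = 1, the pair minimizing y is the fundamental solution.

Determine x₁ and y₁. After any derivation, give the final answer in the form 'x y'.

233 12

d=377: √d = [19; 2,2,2,38] (ℓ=4, even), read p_3/q_3
a_0=19:  p_0=19·1+0=19,  q_0=19·0+1=1
…
a_2=2:  p_2=2·39+19=97,  q_2=2·2+1=5
a_3=2:  p_3=2·97+39=233,  q_3=2·5+2=12
→ (233, 12).  Check: 233²=54289, 377·12²=54288, difference 1.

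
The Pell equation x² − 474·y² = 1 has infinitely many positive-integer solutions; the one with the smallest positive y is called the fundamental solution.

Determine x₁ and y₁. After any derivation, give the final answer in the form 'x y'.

193549 8890

d=474: √d = [21; 1,3,2,1,1,…,3,1,42] (ℓ=14, even), read p_13/q_13
step 0: (21, 1)  from 21·(1,0) + (0,1)
step 1: (22, 1)  from 1·(21,1) + (1,0)
…
step 3: (196, 9)  from 2·(87,4) + (22,1)
…
step 6: (762, 35)  from 1·(479,22) + (283,13)
…
step 8: (5813, 267)  from 1·(5051,232) + (762,35)
…
step 12: (149331, 6859)  from 3·(44218,2031) + (16677,766)
step 13: (193549, 8890)  from 1·(149331,6859) + (44218,2031)
→ (193549, 8890).  Check: 193549²=37461215401, 474·8890²=37461215400, difference 1.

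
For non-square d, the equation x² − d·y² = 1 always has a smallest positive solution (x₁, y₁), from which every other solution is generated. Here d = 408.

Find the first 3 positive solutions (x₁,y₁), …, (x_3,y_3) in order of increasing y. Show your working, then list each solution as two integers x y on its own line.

√408 → a₀=20, period (5,40); ℓ=2 even so k=1
step 0: (20, 1)  from 20·(1,0) + (0,1)
step 1: (101, 5)  from 5·(20,1) + (1,0)
→ (101, 5).  Check: 101²=10201, 408·5²=10200, difference 1.
(101+5√408)^2 = 20401 + 1010√408
(101+5√408)^3 = 4120901 + 204015√408

101 5
20401 1010
4120901 204015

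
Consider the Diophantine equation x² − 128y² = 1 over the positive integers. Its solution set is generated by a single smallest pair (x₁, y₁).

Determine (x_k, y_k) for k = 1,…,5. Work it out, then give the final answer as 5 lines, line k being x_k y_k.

[11; 3,5,3,22] for √128; ℓ=4 ⇒ convergent index 3
a_0=11:  p_0=11·1+0=11,  q_0=11·0+1=1
a_1=3:  p_1=3·11+1=34,  q_1=3·1+0=3
a_2=5:  p_2=5·34+11=181,  q_2=5·3+1=16
a_3=3:  p_3=3·181+34=577,  q_3=3·16+3=51
→ (577, 51).  Check: 577²=332929, 128·51²=332928, difference 1.
k=2:  x_2 = 577·577+128·51·51 = 665857,  y_2 = 577·51+51·577 = 58854
k=3:  x_3 = 577·665857+128·51·58854 = 768398401,  y_3 = 577·58854+51·665857 = 67917465
k=4:  x_4 = 577·768398401+128·51·67917465 = 886731088897,  y_4 = 577·67917465+51·768398401 = 78376695756
k=5:  x_5 = 577·886731088897+128·51·78376695756 = 1023286908188737,  y_5 = 577·78376695756+51·886731088897 = 90446638984959

577 51
665857 58854
768398401 67917465
886731088897 78376695756
1023286908188737 90446638984959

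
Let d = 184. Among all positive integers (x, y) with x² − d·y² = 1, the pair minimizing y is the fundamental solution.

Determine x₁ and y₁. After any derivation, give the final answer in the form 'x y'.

√184 → a₀=13, period (1,1,3,2,1,2,1,2,3,1,1,26); ℓ=12 even so k=11
step 0: (13, 1)  from 13·(1,0) + (0,1)
…
step 3: (95, 7)  from 3·(27,2) + (14,1)
step 4: (217, 16)  from 2·(95,7) + (27,2)
step 5: (312, 23)  from 1·(217,16) + (95,7)
step 6: (841, 62)  from 2·(312,23) + (217,16)
step 7: (1153, 85)  from 1·(841,62) + (312,23)
…
step 9: (10594, 781)  from 3·(3147,232) + (1153,85)
step 10: (13741, 1013)  from 1·(10594,781) + (3147,232)
step 11: (24335, 1794)  from 1·(13741,1013) + (10594,781)
fundamental: x₁=24335, y₁=1794  (since 592192225 − 184·3218436 = 1)

24335 1794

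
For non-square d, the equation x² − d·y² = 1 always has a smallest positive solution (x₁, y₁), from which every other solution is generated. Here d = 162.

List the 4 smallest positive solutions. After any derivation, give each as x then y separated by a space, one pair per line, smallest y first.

√162 = [12; 1,2,1,2,12,2,1,2,1,24, …], period ℓ=10 (even) → k=9
k=0  a_k=12  p_k/q_k = 12/1
…
k=2  a_k=2  p_k/q_k = 38/3
k=3  a_k=1  p_k/q_k = 51/4
k=4  a_k=2  p_k/q_k = 140/11
…
k=8  a_k=2  p_k/q_k = 14268/1121
k=9  a_k=1  p_k/q_k = 19601/1540
→ (19601, 1540).  Check: 19601²=384199201, 162·1540²=384199200, difference 1.
k=2:  x_2 = 19601·19601+162·1540·1540 = 768398401,  y_2 = 19601·1540+1540·19601 = 60371080
k=3:  x_3 = 19601·768398401+162·1540·60371080 = 30122754096401,  y_3 = 19601·60371080+1540·768398401 = 2366667076620
k=4:  x_4 = 19601·30122754096401+162·1540·2366667076620 = 1180872205318713601,  y_4 = 19601·2366667076620+1540·30122754096401 = 92778082677286160

19601 1540
768398401 60371080
30122754096401 2366667076620
1180872205318713601 92778082677286160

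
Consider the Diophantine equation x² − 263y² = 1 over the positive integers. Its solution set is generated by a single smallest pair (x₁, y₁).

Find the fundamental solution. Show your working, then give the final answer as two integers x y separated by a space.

[16; 4,1,1,1,1,15,1,1,1,1,4,32] for √263; ℓ=12 ⇒ convergent index 11
i=0: a=16 ⇒ p=16, q=1
…
i=10: a=1 ⇒ p=30229, q=1864
i=11: a=4 ⇒ p=139128, q=8579
(x₁, y₁) = (139128, 8579);  139128² − 263·8579² = 1 ✓

139128 8579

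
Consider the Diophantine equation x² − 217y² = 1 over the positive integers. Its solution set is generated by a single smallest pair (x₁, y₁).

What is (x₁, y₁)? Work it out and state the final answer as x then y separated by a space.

3844063 260952

√217 → a₀=14, period (1,2,1,2,1,…,2,1,28); ℓ=16 even so k=15
k=0  a_k=14  p_k/q_k = 14/1
…
k=2  a_k=2  p_k/q_k = 44/3
k=3  a_k=1  p_k/q_k = 59/4
k=4  a_k=2  p_k/q_k = 162/11
…
k=9  a_k=9  p_k/q_k = 139163/9447
k=10  a_k=1  p_k/q_k = 154218/10469
…
k=12  a_k=2  p_k/q_k = 740980/50301
k=13  a_k=1  p_k/q_k = 1034361/70217
k=14  a_k=2  p_k/q_k = 2809702/190735
k=15  a_k=1  p_k/q_k = 3844063/260952
→ (3844063, 260952).  Check: 3844063²=14776820347969, 217·260952²=14776820347968, difference 1.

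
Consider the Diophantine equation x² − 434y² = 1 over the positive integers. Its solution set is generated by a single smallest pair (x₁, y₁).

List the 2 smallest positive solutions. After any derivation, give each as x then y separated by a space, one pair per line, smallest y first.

125 6
31249 1500

√434 = [20; 1,4,1,40, …], period ℓ=4 (even) → k=3
i=0: a=20 ⇒ p=20, q=1
i=1: a=1 ⇒ p=21, q=1
i=2: a=4 ⇒ p=104, q=5
i=3: a=1 ⇒ p=125, q=6
(x₁, y₁) = (125, 6);  125² − 434·6² = 1 ✓
n=2: (125,6)∘(125,6) = (125·125+434·6·6, 125·6+6·125) = (31249,1500)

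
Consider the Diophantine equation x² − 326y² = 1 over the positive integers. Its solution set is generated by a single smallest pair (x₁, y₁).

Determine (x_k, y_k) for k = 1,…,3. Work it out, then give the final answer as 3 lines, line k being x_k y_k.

d=326: √d = [18; 18,36] (ℓ=2, even), read p_1/q_1
a_0=18:  p_0=18·1+0=18,  q_0=18·0+1=1
a_1=18:  p_1=18·18+1=325,  q_1=18·1+0=18
(x₁, y₁) = (325, 18);  325² − 326·18² = 1 ✓
(x_2, y_2) = (325·325 + 326·18·18, 325·18 + 18·325) = (211249, 11700)
(x_3, y_3) = (325·211249 + 326·18·11700, 325·11700 + 18·211249) = (137311525, 7604982)

325 18
211249 11700
137311525 7604982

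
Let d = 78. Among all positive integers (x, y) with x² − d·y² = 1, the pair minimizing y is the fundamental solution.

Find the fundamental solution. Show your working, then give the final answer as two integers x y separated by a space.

√78 → a₀=8, period (1,4,1,16); ℓ=4 even so k=3
step 0: (8, 1)  from 8·(1,0) + (0,1)
…
step 2: (44, 5)  from 4·(9,1) + (8,1)
step 3: (53, 6)  from 1·(44,5) + (9,1)
fundamental: x₁=53, y₁=6  (since 2809 − 78·36 = 1)

53 6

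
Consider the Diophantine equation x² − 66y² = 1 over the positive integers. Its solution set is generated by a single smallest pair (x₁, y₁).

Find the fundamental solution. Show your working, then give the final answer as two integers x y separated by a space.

√66 → a₀=8, period (8,16); ℓ=2 even so k=1
i=0: a=8 ⇒ p=8, q=1
i=1: a=8 ⇒ p=65, q=8
(x₁, y₁) = (65, 8);  65² − 66·8² = 1 ✓

65 8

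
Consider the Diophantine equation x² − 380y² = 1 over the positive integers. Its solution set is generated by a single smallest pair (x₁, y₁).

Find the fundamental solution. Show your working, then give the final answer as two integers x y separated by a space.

39 2

d=380: √d = [19; 2,38] (ℓ=2, even), read p_1/q_1
i=0: a=19 ⇒ p=19, q=1
i=1: a=2 ⇒ p=39, q=2
→ (39, 2).  Check: 39²=1521, 380·2²=1520, difference 1.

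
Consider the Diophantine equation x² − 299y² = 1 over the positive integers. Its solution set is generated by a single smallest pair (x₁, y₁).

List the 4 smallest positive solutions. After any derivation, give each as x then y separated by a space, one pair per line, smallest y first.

415 24
344449 19920
285892255 16533576
237290227201 13722848160

√299 → a₀=17, period (3,2,3,34); ℓ=4 even so k=3
k=0  a_k=17  p_k/q_k = 17/1
k=1  a_k=3  p_k/q_k = 52/3
k=2  a_k=2  p_k/q_k = 121/7
k=3  a_k=3  p_k/q_k = 415/24
→ (415, 24).  Check: 415²=172225, 299·24²=172224, difference 1.
n=2: (415,24)∘(415,24) = (415·415+299·24·24, 415·24+24·415) = (344449,19920)
n=3: (344449,19920)∘(415,24) = (415·344449+299·24·19920, 415·19920+24·344449) = (285892255,16533576)
n=4: (285892255,16533576)∘(415,24) = (415·285892255+299·24·16533576, 415·16533576+24·285892255) = (237290227201,13722848160)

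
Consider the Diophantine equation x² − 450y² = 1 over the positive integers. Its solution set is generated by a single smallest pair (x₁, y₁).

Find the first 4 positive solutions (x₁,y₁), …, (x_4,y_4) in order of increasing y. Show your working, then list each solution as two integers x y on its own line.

19601 924
768398401 36222648
30122754096401 1420000245972
1180872205318713601 55666849606371696

√450 → a₀=21, period (4,1,2,4,2,1,4,42); ℓ=8 even so k=7
k=0  a_k=21  p_k/q_k = 21/1
…
k=6  a_k=1  p_k/q_k = 4179/197
k=7  a_k=4  p_k/q_k = 19601/924
→ (19601, 924).  Check: 19601²=384199201, 450·924²=384199200, difference 1.
k=2:  x_2 = 19601·19601+450·924·924 = 768398401,  y_2 = 19601·924+924·19601 = 36222648
k=3:  x_3 = 19601·768398401+450·924·36222648 = 30122754096401,  y_3 = 19601·36222648+924·768398401 = 1420000245972
k=4:  x_4 = 19601·30122754096401+450·924·1420000245972 = 1180872205318713601,  y_4 = 19601·1420000245972+924·30122754096401 = 55666849606371696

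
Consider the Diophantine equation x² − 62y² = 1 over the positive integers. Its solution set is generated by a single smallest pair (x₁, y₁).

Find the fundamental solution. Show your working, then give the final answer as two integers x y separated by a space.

63 8

√62 → a₀=7, period (1,6,1,14); ℓ=4 even so k=3
i=0: a=7 ⇒ p=7, q=1
i=1: a=1 ⇒ p=8, q=1
i=2: a=6 ⇒ p=55, q=7
i=3: a=1 ⇒ p=63, q=8
→ (63, 8).  Check: 63²=3969, 62·8²=3968, difference 1.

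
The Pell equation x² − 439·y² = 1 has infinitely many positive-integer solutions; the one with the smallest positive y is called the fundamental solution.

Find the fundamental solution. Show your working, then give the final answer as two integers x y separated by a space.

440 21

√439 → a₀=20, period (1,19,1,40); ℓ=4 even so k=3
step 0: (20, 1)  from 20·(1,0) + (0,1)
step 1: (21, 1)  from 1·(20,1) + (1,0)
step 2: (419, 20)  from 19·(21,1) + (20,1)
step 3: (440, 21)  from 1·(419,20) + (21,1)
→ (440, 21).  Check: 440²=193600, 439·21²=193599, difference 1.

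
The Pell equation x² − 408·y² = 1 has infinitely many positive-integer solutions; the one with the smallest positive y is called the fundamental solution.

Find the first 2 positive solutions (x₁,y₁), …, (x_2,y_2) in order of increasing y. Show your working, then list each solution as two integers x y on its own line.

[20; 5,40] for √408; ℓ=2 ⇒ convergent index 1
k=0  a_k=20  p_k/q_k = 20/1
k=1  a_k=5  p_k/q_k = 101/5
fundamental: x₁=101, y₁=5  (since 10201 − 408·25 = 1)
n=2: (101,5)∘(101,5) = (101·101+408·5·5, 101·5+5·101) = (20401,1010)

101 5
20401 1010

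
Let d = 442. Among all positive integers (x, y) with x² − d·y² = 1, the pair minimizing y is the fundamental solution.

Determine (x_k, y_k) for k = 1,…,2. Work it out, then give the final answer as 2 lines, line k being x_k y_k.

883 42
1559377 74172

√442 → a₀=21, period (42); ℓ=1 odd so k=1
k=0  a_k=21  p_k/q_k = 21/1
k=1  a_k=42  p_k/q_k = 883/42
(x₁, y₁) = (883, 42);  883² − 442·42² = 1 ✓
(x_2, y_2) = (883·883 + 442·42·42, 883·42 + 42·883) = (1559377, 74172)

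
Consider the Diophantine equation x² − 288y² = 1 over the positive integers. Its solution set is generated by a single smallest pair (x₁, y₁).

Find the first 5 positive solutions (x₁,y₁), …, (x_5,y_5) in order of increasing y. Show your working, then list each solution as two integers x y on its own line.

17 1
577 34
19601 1155
665857 39236
22619537 1332869

[16; 1,32] for √288; ℓ=2 ⇒ convergent index 1
i=0: a=16 ⇒ p=16, q=1
i=1: a=1 ⇒ p=17, q=1
fundamental: x₁=17, y₁=1  (since 289 − 288·1 = 1)
(17+1√288)^2 = 577 + 34√288
(17+1√288)^3 = 19601 + 1155√288
(17+1√288)^4 = 665857 + 39236√288
(17+1√288)^5 = 22619537 + 1332869√288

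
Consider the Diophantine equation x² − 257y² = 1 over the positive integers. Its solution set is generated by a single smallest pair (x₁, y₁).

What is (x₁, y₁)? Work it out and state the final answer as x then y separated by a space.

513 32

[16; 32] for √257; ℓ=1 ⇒ convergent index 1
k=0  a_k=16  p_k/q_k = 16/1
k=1  a_k=32  p_k/q_k = 513/32
(x₁, y₁) = (513, 32);  513² − 257·32² = 1 ✓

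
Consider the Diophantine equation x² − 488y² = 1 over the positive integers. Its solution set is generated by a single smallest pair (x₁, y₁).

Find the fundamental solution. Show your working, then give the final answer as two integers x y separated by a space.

243 11

[22; 11,44] for √488; ℓ=2 ⇒ convergent index 1
a_0=22:  p_0=22·1+0=22,  q_0=22·0+1=1
a_1=11:  p_1=11·22+1=243,  q_1=11·1+0=11
(x₁, y₁) = (243, 11);  243² − 488·11² = 1 ✓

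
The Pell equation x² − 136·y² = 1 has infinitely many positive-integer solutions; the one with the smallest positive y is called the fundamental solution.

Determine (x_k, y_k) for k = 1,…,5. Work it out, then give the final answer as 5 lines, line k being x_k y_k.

35 3
2449 210
171395 14697
11995201 1028580
839492675 71985903

√136 → a₀=11, period (1,1,1,22); ℓ=4 even so k=3
a_0=11:  p_0=11·1+0=11,  q_0=11·0+1=1
a_1=1:  p_1=1·11+1=12,  q_1=1·1+0=1
a_2=1:  p_2=1·12+11=23,  q_2=1·1+1=2
a_3=1:  p_3=1·23+12=35,  q_3=1·2+1=3
(x₁, y₁) = (35, 3);  35² − 136·3² = 1 ✓
(x_2, y_2) = (35·35 + 136·3·3, 35·3 + 3·35) = (2449, 210)
(x_3, y_3) = (35·2449 + 136·3·210, 35·210 + 3·2449) = (171395, 14697)
(x_4, y_4) = (35·171395 + 136·3·14697, 35·14697 + 3·171395) = (11995201, 1028580)
(x_5, y_5) = (35·11995201 + 136·3·1028580, 35·1028580 + 3·11995201) = (839492675, 71985903)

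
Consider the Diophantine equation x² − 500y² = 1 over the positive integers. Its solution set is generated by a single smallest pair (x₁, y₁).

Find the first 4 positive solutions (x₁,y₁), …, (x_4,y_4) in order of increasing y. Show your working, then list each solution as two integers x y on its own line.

√500 = [22; 2,1,3,2,1,…,1,2,44, …], period ℓ=14 (even) → k=13
i=0: a=22 ⇒ p=22, q=1
i=1: a=2 ⇒ p=45, q=2
…
i=3: a=3 ⇒ p=246, q=11
i=4: a=2 ⇒ p=559, q=25
i=5: a=1 ⇒ p=805, q=36
…
i=8: a=1 ⇒ p=15809, q=707
i=9: a=1 ⇒ p=30254, q=1353
…
i=11: a=3 ⇒ p=259205, q=11592
i=12: a=1 ⇒ p=335522, q=15005
i=13: a=2 ⇒ p=930249, q=41602
fundamental: x₁=930249, y₁=41602  (since 865363202001 − 500·1730726404 = 1)
(930249+41602√500)^2 = 1730726404001 + 77400437796√500
(930249+41602√500)^3 = 3220013013190122249 + 144003359718540806√500
(930249+41602√500)^4 = 5990827771012465337616001 + 267917962749548332043592√500

930249 41602
1730726404001 77400437796
3220013013190122249 144003359718540806
5990827771012465337616001 267917962749548332043592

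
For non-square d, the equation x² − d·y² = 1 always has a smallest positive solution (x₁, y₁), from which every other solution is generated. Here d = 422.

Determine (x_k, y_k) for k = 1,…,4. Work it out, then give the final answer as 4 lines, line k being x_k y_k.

d=422: √d = [20; 1,1,5,2,1,…,1,1,40] (ℓ=14, even), read p_13/q_13
i=0: a=20 ⇒ p=20, q=1
i=1: a=1 ⇒ p=21, q=1
i=2: a=1 ⇒ p=41, q=2
i=3: a=5 ⇒ p=226, q=11
…
i=5: a=1 ⇒ p=719, q=35
i=6: a=3 ⇒ p=2650, q=129
…
i=8: a=3 ⇒ p=163807, q=7974
i=9: a=1 ⇒ p=217526, q=10589
i=10: a=2 ⇒ p=598859, q=29152
i=11: a=5 ⇒ p=3211821, q=156349
i=12: a=1 ⇒ p=3810680, q=185501
i=13: a=1 ⇒ p=7022501, q=341850
→ (7022501, 341850).  Check: 7022501²=49315520295001, 422·341850²=49315520295000, difference 1.
n=2: (7022501,341850)∘(7022501,341850) = (7022501·7022501+422·341850·341850, 7022501·341850+341850·7022501) = (98631040590001,4801283933700)
n=3: (98631040590001,4801283933700)∘(7022501,341850) = (7022501·98631040590001+422·341850·4801283933700, 7022501·4801283933700+341850·98631040590001) = (1385273162348638202501,67434042451384025550)
n=4: (1385273162348638202501,67434042451384025550)∘(7022501,341850) = (7022501·1385273162348638202501+422·341850·67434042451384025550, 7022501·67434042451384025550+341850·1385273162348638202501) = (19456164335732849620362360001,947111261097768740333867400)

7022501 341850
98631040590001 4801283933700
1385273162348638202501 67434042451384025550
19456164335732849620362360001 947111261097768740333867400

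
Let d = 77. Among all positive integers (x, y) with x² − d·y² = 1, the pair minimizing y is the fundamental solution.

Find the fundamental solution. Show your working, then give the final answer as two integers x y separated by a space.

[8; 1,3,2,3,1,16] for √77; ℓ=6 ⇒ convergent index 5
i=0: a=8 ⇒ p=8, q=1
i=1: a=1 ⇒ p=9, q=1
…
i=3: a=2 ⇒ p=79, q=9
i=4: a=3 ⇒ p=272, q=31
i=5: a=1 ⇒ p=351, q=40
fundamental: x₁=351, y₁=40  (since 123201 − 77·1600 = 1)

351 40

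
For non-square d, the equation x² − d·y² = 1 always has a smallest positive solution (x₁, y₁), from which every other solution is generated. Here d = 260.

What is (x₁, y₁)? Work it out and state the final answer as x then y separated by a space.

d=260: √d = [16; 8,32] (ℓ=2, even), read p_1/q_1
a_0=16:  p_0=16·1+0=16,  q_0=16·0+1=1
a_1=8:  p_1=8·16+1=129,  q_1=8·1+0=8
→ (129, 8).  Check: 129²=16641, 260·8²=16640, difference 1.

129 8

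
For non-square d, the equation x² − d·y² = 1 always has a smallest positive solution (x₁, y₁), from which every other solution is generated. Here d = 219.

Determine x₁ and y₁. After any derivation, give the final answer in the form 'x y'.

74 5

√219 = [14; 1,3,1,28, …], period ℓ=4 (even) → k=3
i=0: a=14 ⇒ p=14, q=1
…
i=2: a=3 ⇒ p=59, q=4
i=3: a=1 ⇒ p=74, q=5
→ (74, 5).  Check: 74²=5476, 219·5²=5475, difference 1.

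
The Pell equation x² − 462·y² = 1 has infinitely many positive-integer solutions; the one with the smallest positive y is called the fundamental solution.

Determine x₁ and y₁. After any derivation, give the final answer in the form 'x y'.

√462 = [21; 2,42, …], period ℓ=2 (even) → k=1
step 0: (21, 1)  from 21·(1,0) + (0,1)
step 1: (43, 2)  from 2·(21,1) + (1,0)
(x₁, y₁) = (43, 2);  43² − 462·2² = 1 ✓

43 2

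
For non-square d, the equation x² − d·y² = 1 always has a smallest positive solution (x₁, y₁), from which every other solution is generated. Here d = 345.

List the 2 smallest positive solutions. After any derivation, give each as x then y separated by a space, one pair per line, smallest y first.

d=345: √d = [18; 1,1,2,1,6,1,2,1,1,36] (ℓ=10, even), read p_9/q_9
k=0  a_k=18  p_k/q_k = 18/1
k=1  a_k=1  p_k/q_k = 19/1
…
k=3  a_k=2  p_k/q_k = 93/5
…
k=5  a_k=6  p_k/q_k = 873/47
…
k=7  a_k=2  p_k/q_k = 2879/155
k=8  a_k=1  p_k/q_k = 3882/209
k=9  a_k=1  p_k/q_k = 6761/364
fundamental: x₁=6761, y₁=364  (since 45711121 − 345·132496 = 1)
(x_2, y_2) = (6761·6761 + 345·364·364, 6761·364 + 364·6761) = (91422241, 4922008)

6761 364
91422241 4922008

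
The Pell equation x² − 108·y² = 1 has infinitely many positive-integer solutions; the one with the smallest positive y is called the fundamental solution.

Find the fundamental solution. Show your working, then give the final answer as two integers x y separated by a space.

1351 130

d=108: √d = [10; 2,1,1,4,1,1,2,20] (ℓ=8, even), read p_7/q_7
a_0=10:  p_0=10·1+0=10,  q_0=10·0+1=1
…
a_2=1:  p_2=1·21+10=31,  q_2=1·2+1=3
…
a_4=4:  p_4=4·52+31=239,  q_4=4·5+3=23
…
a_6=1:  p_6=1·291+239=530,  q_6=1·28+23=51
a_7=2:  p_7=2·530+291=1351,  q_7=2·51+28=130
fundamental: x₁=1351, y₁=130  (since 1825201 − 108·16900 = 1)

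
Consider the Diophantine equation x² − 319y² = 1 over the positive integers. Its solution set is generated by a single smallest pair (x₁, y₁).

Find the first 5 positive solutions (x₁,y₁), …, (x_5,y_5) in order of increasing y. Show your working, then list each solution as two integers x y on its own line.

√319 → a₀=17, period (1,6,5,1,4,…,6,1,34); ℓ=14 even so k=13
step 0: (17, 1)  from 17·(1,0) + (0,1)
step 1: (18, 1)  from 1·(17,1) + (1,0)
…
step 4: (768, 43)  from 1·(643,36) + (125,7)
step 5: (3715, 208)  from 4·(768,43) + (643,36)
…
step 7: (15628, 875)  from 1·(11913,667) + (3715,208)
step 8: (58797, 3292)  from 3·(15628,875) + (11913,667)
…
step 11: (1798881, 100718)  from 5·(309613,17335) + (250816,14043)
step 12: (11102899, 621643)  from 6·(1798881,100718) + (309613,17335)
step 13: (12901780, 722361)  from 1·(11102899,621643) + (1798881,100718)
(x₁, y₁) = (12901780, 722361);  12901780² − 319·722361² = 1 ✓
(x_2, y_2) = (12901780·12901780 + 319·722361·722361, 12901780·722361 + 722361·12901780) = (332911854336799, 18639485405160)
(x_3, y_3) = (12901780·332911854336799 + 319·722361·18639485405160, 12901780·18639485405160 + 722361·332911854336799) = (8590311008090840302660, 480965080021169647239)
(x_4, y_4) = (12901780·8590311008090840302660 + 319·722361·480965080021169647239, 12901780·480965080021169647239 + 722361·8590311008090840302660) = (221660605515932150288251132801, 12410611300231033623224965680)
(x_5, y_5) = (12901780·221660605515932150288251132801 + 319·722361·12410611300231033623224965680, 12901780·12410611300231033623224965680 + 722361·221660605515932150288251132801) = (5719632734066677605580897309458268900, 320237953322189008993822774252173561)

12901780 722361
332911854336799 18639485405160
8590311008090840302660 480965080021169647239
221660605515932150288251132801 12410611300231033623224965680
5719632734066677605580897309458268900 320237953322189008993822774252173561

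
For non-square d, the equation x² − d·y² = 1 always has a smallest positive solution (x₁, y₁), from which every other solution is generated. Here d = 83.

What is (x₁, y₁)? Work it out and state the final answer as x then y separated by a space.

√83 = [9; 9,18, …], period ℓ=2 (even) → k=1
step 0: (9, 1)  from 9·(1,0) + (0,1)
step 1: (82, 9)  from 9·(9,1) + (1,0)
→ (82, 9).  Check: 82²=6724, 83·9²=6723, difference 1.

82 9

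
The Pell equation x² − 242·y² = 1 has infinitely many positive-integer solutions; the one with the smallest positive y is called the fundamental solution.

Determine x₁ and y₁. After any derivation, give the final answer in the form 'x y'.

√242 → a₀=15, period (1,1,3,1,14,1,3,1,1,30); ℓ=10 even so k=9
k=0  a_k=15  p_k/q_k = 15/1
k=1  a_k=1  p_k/q_k = 16/1
k=2  a_k=1  p_k/q_k = 31/2
…
k=4  a_k=1  p_k/q_k = 140/9
k=5  a_k=14  p_k/q_k = 2069/133
k=6  a_k=1  p_k/q_k = 2209/142
k=7  a_k=3  p_k/q_k = 8696/559
k=8  a_k=1  p_k/q_k = 10905/701
k=9  a_k=1  p_k/q_k = 19601/1260
fundamental: x₁=19601, y₁=1260  (since 384199201 − 242·1587600 = 1)

19601 1260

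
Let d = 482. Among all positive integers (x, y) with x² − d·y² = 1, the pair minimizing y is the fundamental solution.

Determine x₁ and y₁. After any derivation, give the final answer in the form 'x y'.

483 22

√482 → a₀=21, period (1,20,1,42); ℓ=4 even so k=3
a_0=21:  p_0=21·1+0=21,  q_0=21·0+1=1
…
a_2=20:  p_2=20·22+21=461,  q_2=20·1+1=21
a_3=1:  p_3=1·461+22=483,  q_3=1·21+1=22
→ (483, 22).  Check: 483²=233289, 482·22²=233288, difference 1.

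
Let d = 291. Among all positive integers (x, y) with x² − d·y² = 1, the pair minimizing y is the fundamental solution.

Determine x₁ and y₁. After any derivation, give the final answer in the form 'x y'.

√291 = [17; 17,34, …], period ℓ=2 (even) → k=1
a_0=17:  p_0=17·1+0=17,  q_0=17·0+1=1
a_1=17:  p_1=17·17+1=290,  q_1=17·1+0=17
fundamental: x₁=290, y₁=17  (since 84100 − 291·289 = 1)

290 17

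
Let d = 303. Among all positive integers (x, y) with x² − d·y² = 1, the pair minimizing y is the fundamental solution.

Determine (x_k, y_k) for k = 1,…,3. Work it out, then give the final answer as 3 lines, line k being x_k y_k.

d=303: √d = [17; 2,2,5,2,2,34] (ℓ=6, even), read p_5/q_5
k=0  a_k=17  p_k/q_k = 17/1
…
k=4  a_k=2  p_k/q_k = 1027/59
k=5  a_k=2  p_k/q_k = 2524/145
fundamental: x₁=2524, y₁=145  (since 6370576 − 303·21025 = 1)
n=2: (2524,145)∘(2524,145) = (2524·2524+303·145·145, 2524·145+145·2524) = (12741151,731960)
n=3: (12741151,731960)∘(2524,145) = (2524·12741151+303·145·731960, 2524·731960+145·12741151) = (64317327724,3694933935)

2524 145
12741151 731960
64317327724 3694933935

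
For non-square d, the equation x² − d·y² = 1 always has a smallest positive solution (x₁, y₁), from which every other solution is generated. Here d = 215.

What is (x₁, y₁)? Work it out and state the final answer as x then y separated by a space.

44 3

d=215: √d = [14; 1,1,1,28] (ℓ=4, even), read p_3/q_3
k=0  a_k=14  p_k/q_k = 14/1
k=1  a_k=1  p_k/q_k = 15/1
k=2  a_k=1  p_k/q_k = 29/2
k=3  a_k=1  p_k/q_k = 44/3
(x₁, y₁) = (44, 3);  44² − 215·3² = 1 ✓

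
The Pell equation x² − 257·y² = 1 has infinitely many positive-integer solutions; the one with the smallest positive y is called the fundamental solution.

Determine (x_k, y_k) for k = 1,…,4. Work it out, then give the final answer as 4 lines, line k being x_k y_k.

√257 = [16; 32, …], period ℓ=1 (odd) → k=1
i=0: a=16 ⇒ p=16, q=1
i=1: a=32 ⇒ p=513, q=32
fundamental: x₁=513, y₁=32  (since 263169 − 257·1024 = 1)
(513+32√257)^2 = 526337 + 32832√257
(513+32√257)^3 = 540021249 + 33685600√257
(513+32√257)^4 = 554061275137 + 34561392768√257

513 32
526337 32832
540021249 33685600
554061275137 34561392768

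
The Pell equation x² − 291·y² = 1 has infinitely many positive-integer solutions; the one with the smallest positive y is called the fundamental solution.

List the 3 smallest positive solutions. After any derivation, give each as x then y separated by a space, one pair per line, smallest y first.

290 17
168199 9860
97555130 5718783

√291 = [17; 17,34, …], period ℓ=2 (even) → k=1
a_0=17:  p_0=17·1+0=17,  q_0=17·0+1=1
a_1=17:  p_1=17·17+1=290,  q_1=17·1+0=17
fundamental: x₁=290, y₁=17  (since 84100 − 291·289 = 1)
(290+17√291)^2 = 168199 + 9860√291
(290+17√291)^3 = 97555130 + 5718783√291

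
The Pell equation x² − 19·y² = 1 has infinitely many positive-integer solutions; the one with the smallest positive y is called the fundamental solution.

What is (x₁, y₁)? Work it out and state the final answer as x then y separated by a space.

d=19: √d = [4; 2,1,3,1,2,8] (ℓ=6, even), read p_5/q_5
step 0: (4, 1)  from 4·(1,0) + (0,1)
step 1: (9, 2)  from 2·(4,1) + (1,0)
step 2: (13, 3)  from 1·(9,2) + (4,1)
step 3: (48, 11)  from 3·(13,3) + (9,2)
step 4: (61, 14)  from 1·(48,11) + (13,3)
step 5: (170, 39)  from 2·(61,14) + (48,11)
→ (170, 39).  Check: 170²=28900, 19·39²=28899, difference 1.

170 39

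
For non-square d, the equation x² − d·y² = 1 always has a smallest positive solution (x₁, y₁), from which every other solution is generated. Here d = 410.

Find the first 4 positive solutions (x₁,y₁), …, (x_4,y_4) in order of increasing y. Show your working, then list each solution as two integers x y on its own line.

d=410: √d = [20; 4,40] (ℓ=2, even), read p_1/q_1
i=0: a=20 ⇒ p=20, q=1
i=1: a=4 ⇒ p=81, q=4
(x₁, y₁) = (81, 4);  81² − 410·4² = 1 ✓
k=2:  x_2 = 81·81+410·4·4 = 13121,  y_2 = 81·4+4·81 = 648
k=3:  x_3 = 81·13121+410·4·648 = 2125521,  y_3 = 81·648+4·13121 = 104972
k=4:  x_4 = 81·2125521+410·4·104972 = 344321281,  y_4 = 81·104972+4·2125521 = 17004816

81 4
13121 648
2125521 104972
344321281 17004816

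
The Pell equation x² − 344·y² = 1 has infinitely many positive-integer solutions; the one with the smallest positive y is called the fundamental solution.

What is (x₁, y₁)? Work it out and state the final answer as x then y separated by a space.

[18; 1,1,4,1,3,1,4,1,1,36] for √344; ℓ=10 ⇒ convergent index 9
step 0: (18, 1)  from 18·(1,0) + (0,1)
step 1: (19, 1)  from 1·(18,1) + (1,0)
step 2: (37, 2)  from 1·(19,1) + (18,1)
step 3: (167, 9)  from 4·(37,2) + (19,1)
step 4: (204, 11)  from 1·(167,9) + (37,2)
…
step 6: (983, 53)  from 1·(779,42) + (204,11)
…
step 8: (5694, 307)  from 1·(4711,254) + (983,53)
step 9: (10405, 561)  from 1·(5694,307) + (4711,254)
→ (10405, 561).  Check: 10405²=108264025, 344·561²=108264024, difference 1.

10405 561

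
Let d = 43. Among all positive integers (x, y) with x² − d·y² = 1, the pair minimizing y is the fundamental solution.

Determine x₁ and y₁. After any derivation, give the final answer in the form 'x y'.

√43 = [6; 1,1,3,1,5,1,3,1,1,12, …], period ℓ=10 (even) → k=9
i=0: a=6 ⇒ p=6, q=1
i=1: a=1 ⇒ p=7, q=1
i=2: a=1 ⇒ p=13, q=2
i=3: a=3 ⇒ p=46, q=7
…
i=6: a=1 ⇒ p=400, q=61
…
i=8: a=1 ⇒ p=1941, q=296
i=9: a=1 ⇒ p=3482, q=531
fundamental: x₁=3482, y₁=531  (since 12124324 − 43·281961 = 1)

3482 531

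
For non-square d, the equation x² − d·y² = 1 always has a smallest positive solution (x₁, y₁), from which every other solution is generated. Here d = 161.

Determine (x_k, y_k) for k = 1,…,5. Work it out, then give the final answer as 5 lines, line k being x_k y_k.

√161 → a₀=12, period (1,2,4,1,2,1,4,2,1,24); ℓ=10 even so k=9
i=0: a=12 ⇒ p=12, q=1
…
i=2: a=2 ⇒ p=38, q=3
…
i=4: a=1 ⇒ p=203, q=16
i=5: a=2 ⇒ p=571, q=45
i=6: a=1 ⇒ p=774, q=61
…
i=8: a=2 ⇒ p=8108, q=639
i=9: a=1 ⇒ p=11775, q=928
(x₁, y₁) = (11775, 928);  11775² − 161·928² = 1 ✓
k=2:  x_2 = 11775·11775+161·928·928 = 277301249,  y_2 = 11775·928+928·11775 = 21854400
k=3:  x_3 = 11775·277301249+161·928·21854400 = 6530444402175,  y_3 = 11775·21854400+928·277301249 = 514671119072
k=4:  x_4 = 11775·6530444402175+161·928·514671119072 = 153791965393920001,  y_4 = 11775·514671119072+928·6530444402175 = 12120504832291200
k=5:  x_5 = 11775·153791965393920001+161·928·12120504832291200 = 3621800778496371621375,  y_5 = 11775·12120504832291200+928·153791965393920001 = 285437888285786640928

11775 928
277301249 21854400
6530444402175 514671119072
153791965393920001 12120504832291200
3621800778496371621375 285437888285786640928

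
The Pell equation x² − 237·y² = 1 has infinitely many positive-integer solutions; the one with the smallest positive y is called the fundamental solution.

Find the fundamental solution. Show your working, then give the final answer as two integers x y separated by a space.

228151 14820

√237 → a₀=15, period (2,1,1,7,10,7,1,1,2,30); ℓ=10 even so k=9
step 0: (15, 1)  from 15·(1,0) + (0,1)
…
step 2: (46, 3)  from 1·(31,2) + (15,1)
…
step 5: (5927, 385)  from 10·(585,38) + (77,5)
…
step 8: (90075, 5851)  from 1·(48001,3118) + (42074,2733)
step 9: (228151, 14820)  from 2·(90075,5851) + (48001,3118)
fundamental: x₁=228151, y₁=14820  (since 52052878801 − 237·219632400 = 1)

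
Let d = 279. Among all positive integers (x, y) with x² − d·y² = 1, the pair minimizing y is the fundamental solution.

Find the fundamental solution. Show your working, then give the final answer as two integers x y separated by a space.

[16; 1,2,2,1,2,2,1,32] for √279; ℓ=8 ⇒ convergent index 7
i=0: a=16 ⇒ p=16, q=1
…
i=2: a=2 ⇒ p=50, q=3
i=3: a=2 ⇒ p=117, q=7
i=4: a=1 ⇒ p=167, q=10
…
i=6: a=2 ⇒ p=1069, q=64
i=7: a=1 ⇒ p=1520, q=91
fundamental: x₁=1520, y₁=91  (since 2310400 − 279·8281 = 1)

1520 91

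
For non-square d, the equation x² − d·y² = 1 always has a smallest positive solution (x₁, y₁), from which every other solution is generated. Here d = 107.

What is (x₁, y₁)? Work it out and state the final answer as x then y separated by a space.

d=107: √d = [10; 2,1,9,1,2,20] (ℓ=6, even), read p_5/q_5
step 0: (10, 1)  from 10·(1,0) + (0,1)
…
step 2: (31, 3)  from 1·(21,2) + (10,1)
step 3: (300, 29)  from 9·(31,3) + (21,2)
step 4: (331, 32)  from 1·(300,29) + (31,3)
step 5: (962, 93)  from 2·(331,32) + (300,29)
→ (962, 93).  Check: 962²=925444, 107·93²=925443, difference 1.

962 93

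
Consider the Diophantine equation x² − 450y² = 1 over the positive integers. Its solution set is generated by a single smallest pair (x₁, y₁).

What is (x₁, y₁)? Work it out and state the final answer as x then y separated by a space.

19601 924

√450 = [21; 4,1,2,4,2,1,4,42, …], period ℓ=8 (even) → k=7
step 0: (21, 1)  from 21·(1,0) + (0,1)
step 1: (85, 4)  from 4·(21,1) + (1,0)
step 2: (106, 5)  from 1·(85,4) + (21,1)
step 3: (297, 14)  from 2·(106,5) + (85,4)
step 4: (1294, 61)  from 4·(297,14) + (106,5)
step 5: (2885, 136)  from 2·(1294,61) + (297,14)
step 6: (4179, 197)  from 1·(2885,136) + (1294,61)
step 7: (19601, 924)  from 4·(4179,197) + (2885,136)
→ (19601, 924).  Check: 19601²=384199201, 450·924²=384199200, difference 1.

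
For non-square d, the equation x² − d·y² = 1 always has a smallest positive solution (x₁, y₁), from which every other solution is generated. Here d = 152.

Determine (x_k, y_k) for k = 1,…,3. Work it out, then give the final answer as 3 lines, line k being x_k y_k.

37 3
2737 222
202501 16425

d=152: √d = [12; 3,24] (ℓ=2, even), read p_1/q_1
i=0: a=12 ⇒ p=12, q=1
i=1: a=3 ⇒ p=37, q=3
fundamental: x₁=37, y₁=3  (since 1369 − 152·9 = 1)
k=2:  x_2 = 37·37+152·3·3 = 2737,  y_2 = 37·3+3·37 = 222
k=3:  x_3 = 37·2737+152·3·222 = 202501,  y_3 = 37·222+3·2737 = 16425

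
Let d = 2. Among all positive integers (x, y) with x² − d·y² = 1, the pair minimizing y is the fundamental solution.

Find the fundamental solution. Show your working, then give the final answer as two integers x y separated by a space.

√2 → a₀=1, period (2); ℓ=1 odd so k=1
step 0: (1, 1)  from 1·(1,0) + (0,1)
step 1: (3, 2)  from 2·(1,1) + (1,0)
(x₁, y₁) = (3, 2);  3² − 2·2² = 1 ✓

3 2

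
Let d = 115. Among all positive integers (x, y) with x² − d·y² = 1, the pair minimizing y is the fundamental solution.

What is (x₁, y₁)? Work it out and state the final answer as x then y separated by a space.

√115 = [10; 1,2,1,1,1,1,1,2,1,20, …], period ℓ=10 (even) → k=9
a_0=10:  p_0=10·1+0=10,  q_0=10·0+1=1
a_1=1:  p_1=1·10+1=11,  q_1=1·1+0=1
…
a_3=1:  p_3=1·32+11=43,  q_3=1·3+1=4
…
a_6=1:  p_6=1·118+75=193,  q_6=1·11+7=18
a_7=1:  p_7=1·193+118=311,  q_7=1·18+11=29
a_8=2:  p_8=2·311+193=815,  q_8=2·29+18=76
a_9=1:  p_9=1·815+311=1126,  q_9=1·76+29=105
→ (1126, 105).  Check: 1126²=1267876, 115·105²=1267875, difference 1.

1126 105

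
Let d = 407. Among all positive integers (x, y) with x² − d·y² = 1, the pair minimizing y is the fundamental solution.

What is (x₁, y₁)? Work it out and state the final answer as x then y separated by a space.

2663 132

√407 = [20; 5,1,2,1,5,40, …], period ℓ=6 (even) → k=5
step 0: (20, 1)  from 20·(1,0) + (0,1)
…
step 2: (121, 6)  from 1·(101,5) + (20,1)
…
step 4: (464, 23)  from 1·(343,17) + (121,6)
step 5: (2663, 132)  from 5·(464,23) + (343,17)
(x₁, y₁) = (2663, 132);  2663² − 407·132² = 1 ✓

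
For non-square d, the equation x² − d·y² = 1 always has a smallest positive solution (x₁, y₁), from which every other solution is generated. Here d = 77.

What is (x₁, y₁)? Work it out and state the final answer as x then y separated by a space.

[8; 1,3,2,3,1,16] for √77; ℓ=6 ⇒ convergent index 5
i=0: a=8 ⇒ p=8, q=1
i=1: a=1 ⇒ p=9, q=1
…
i=4: a=3 ⇒ p=272, q=31
i=5: a=1 ⇒ p=351, q=40
(x₁, y₁) = (351, 40);  351² − 77·40² = 1 ✓

351 40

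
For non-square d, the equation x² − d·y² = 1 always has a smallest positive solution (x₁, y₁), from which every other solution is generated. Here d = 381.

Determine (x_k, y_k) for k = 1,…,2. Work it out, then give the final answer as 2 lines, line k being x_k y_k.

1015 52
2060449 105560

d=381: √d = [19; 1,1,12,1,1,38] (ℓ=6, even), read p_5/q_5
step 0: (19, 1)  from 19·(1,0) + (0,1)
step 1: (20, 1)  from 1·(19,1) + (1,0)
step 2: (39, 2)  from 1·(20,1) + (19,1)
…
step 4: (527, 27)  from 1·(488,25) + (39,2)
step 5: (1015, 52)  from 1·(527,27) + (488,25)
(x₁, y₁) = (1015, 52);  1015² − 381·52² = 1 ✓
(1015+52√381)^2 = 2060449 + 105560√381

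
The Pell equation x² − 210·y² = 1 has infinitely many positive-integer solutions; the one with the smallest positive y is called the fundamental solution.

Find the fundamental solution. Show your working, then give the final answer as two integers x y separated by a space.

√210 = [14; 2,28, …], period ℓ=2 (even) → k=1
k=0  a_k=14  p_k/q_k = 14/1
k=1  a_k=2  p_k/q_k = 29/2
→ (29, 2).  Check: 29²=841, 210·2²=840, difference 1.

29 2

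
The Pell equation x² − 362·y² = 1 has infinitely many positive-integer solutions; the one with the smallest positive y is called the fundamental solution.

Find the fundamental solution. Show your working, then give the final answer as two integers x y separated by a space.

[19; 38] for √362; ℓ=1 ⇒ convergent index 1
step 0: (19, 1)  from 19·(1,0) + (0,1)
step 1: (723, 38)  from 38·(19,1) + (1,0)
fundamental: x₁=723, y₁=38  (since 522729 − 362·1444 = 1)

723 38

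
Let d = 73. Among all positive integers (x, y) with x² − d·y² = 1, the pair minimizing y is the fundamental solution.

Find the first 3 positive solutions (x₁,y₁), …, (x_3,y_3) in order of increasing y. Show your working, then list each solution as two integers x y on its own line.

2281249 267000
10408194000001 1218186966000
47487364308614281249 5557975596000801000

d=73: √d = [8; 1,1,5,5,1,1,16] (ℓ=7, odd), read p_13/q_13
step 0: (8, 1)  from 8·(1,0) + (0,1)
…
step 3: (94, 11)  from 5·(17,2) + (9,1)
step 4: (487, 57)  from 5·(94,11) + (17,2)
step 5: (581, 68)  from 1·(487,57) + (94,11)
…
step 8: (18737, 2193)  from 1·(17669,2068) + (1068,125)
step 9: (36406, 4261)  from 1·(18737,2193) + (17669,2068)
step 10: (200767, 23498)  from 5·(36406,4261) + (18737,2193)
step 11: (1040241, 121751)  from 5·(200767,23498) + (36406,4261)
step 12: (1241008, 145249)  from 1·(1040241,121751) + (200767,23498)
step 13: (2281249, 267000)  from 1·(1241008,145249) + (1040241,121751)
(x₁, y₁) = (2281249, 267000);  2281249² − 73·267000² = 1 ✓
n=2: (2281249,267000)∘(2281249,267000) = (2281249·2281249+73·267000·267000, 2281249·267000+267000·2281249) = (10408194000001,1218186966000)
n=3: (10408194000001,1218186966000)∘(2281249,267000) = (2281249·10408194000001+73·267000·1218186966000, 2281249·1218186966000+267000·10408194000001) = (47487364308614281249,5557975596000801000)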